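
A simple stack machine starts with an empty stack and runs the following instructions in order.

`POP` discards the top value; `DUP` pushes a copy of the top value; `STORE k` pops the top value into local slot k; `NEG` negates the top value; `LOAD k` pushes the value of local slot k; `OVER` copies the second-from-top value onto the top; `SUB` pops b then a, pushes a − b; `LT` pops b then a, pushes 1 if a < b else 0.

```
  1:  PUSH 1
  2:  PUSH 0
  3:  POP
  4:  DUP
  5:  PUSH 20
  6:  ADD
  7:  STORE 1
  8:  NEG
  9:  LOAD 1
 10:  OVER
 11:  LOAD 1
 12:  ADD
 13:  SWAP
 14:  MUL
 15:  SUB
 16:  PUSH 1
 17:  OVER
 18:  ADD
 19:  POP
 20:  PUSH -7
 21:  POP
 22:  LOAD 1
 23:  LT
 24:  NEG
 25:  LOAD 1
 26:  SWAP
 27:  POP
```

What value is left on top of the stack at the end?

21

PUSH 1  → 1
PUSH 0  → 1 0
POP     → 1
DUP     → 1 1
PUSH 20 → 1 1 20
ADD     → 1 21
STORE 1 → 1
NEG     → -1
LOAD 1  → -1 21
OVER    → -1 21 -1
LOAD 1  → -1 21 -1 21
ADD     → -1 21 20
SWAP    → -1 20 21
MUL     → -1 420
SUB     → -421
PUSH 1  → -421 1
OVER    → -421 1 -421
ADD     → -421 -420
POP     → -421
PUSH -7 → -421 -7
POP     → -421
LOAD 1  → -421 21
LT      → 1
NEG     → -1
LOAD 1  → -1 21
SWAP    → 21 -1
POP     → 21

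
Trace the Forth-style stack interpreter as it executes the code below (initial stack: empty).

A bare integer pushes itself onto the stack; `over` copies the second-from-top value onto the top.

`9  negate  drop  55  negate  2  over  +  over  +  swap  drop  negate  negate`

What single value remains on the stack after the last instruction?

9      : [9]
negate : [-9]
drop   : []
55     : [55]
negate : [-55]
2      : [-55, 2]
over   : [-55, 2, -55]
+      : [-55, -53]
over   : [-55, -53, -55]
+      : [-55, -108]
swap   : [-108, -55]
drop   : [-108]
negate : [108]
negate : [-108]

-108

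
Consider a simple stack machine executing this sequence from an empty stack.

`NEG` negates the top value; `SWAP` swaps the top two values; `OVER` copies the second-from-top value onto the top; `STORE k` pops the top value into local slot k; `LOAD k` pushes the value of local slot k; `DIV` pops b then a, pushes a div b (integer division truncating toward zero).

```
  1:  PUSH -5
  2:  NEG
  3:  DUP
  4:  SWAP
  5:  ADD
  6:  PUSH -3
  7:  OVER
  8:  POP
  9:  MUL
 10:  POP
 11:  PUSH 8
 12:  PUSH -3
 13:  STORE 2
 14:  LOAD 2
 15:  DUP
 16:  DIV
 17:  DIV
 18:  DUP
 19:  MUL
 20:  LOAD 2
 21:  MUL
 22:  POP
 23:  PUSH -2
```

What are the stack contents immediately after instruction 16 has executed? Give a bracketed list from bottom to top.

[8, 1]

PUSH -5 : -5
NEG     : 5
DUP     : 5 5
SWAP    : 5 5
ADD     : 10
PUSH -3 : 10 -3
OVER    : 10 -3 10
POP     : 10 -3
MUL     : -30
POP     : (empty)
PUSH 8  : 8
PUSH -3 : 8 -3
STORE 2 : 8
LOAD 2  : 8 -3
DUP     : 8 -3 -3
DIV     : 8 1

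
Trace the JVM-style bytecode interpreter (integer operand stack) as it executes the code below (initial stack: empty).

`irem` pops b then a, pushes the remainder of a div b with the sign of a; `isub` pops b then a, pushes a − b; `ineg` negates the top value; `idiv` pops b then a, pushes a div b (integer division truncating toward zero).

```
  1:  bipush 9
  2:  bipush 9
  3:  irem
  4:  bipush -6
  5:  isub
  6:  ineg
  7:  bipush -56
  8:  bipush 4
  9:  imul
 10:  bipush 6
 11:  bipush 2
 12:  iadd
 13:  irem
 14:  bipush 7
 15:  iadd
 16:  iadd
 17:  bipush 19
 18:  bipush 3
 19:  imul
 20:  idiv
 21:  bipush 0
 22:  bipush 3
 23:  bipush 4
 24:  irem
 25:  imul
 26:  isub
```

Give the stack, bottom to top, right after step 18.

[1, 19, 3]

bipush 9    9
bipush 9    9 9
irem        0
bipush -6   0 -6
isub        6
ineg        -6
bipush -56  -6 -56
bipush 4    -6 -56 4
imul        -6 -224
bipush 6    -6 -224 6
bipush 2    -6 -224 6 2
iadd        -6 -224 8
irem        -6 0
bipush 7    -6 0 7
iadd        -6 7
iadd        1
bipush 19   1 19
bipush 3    1 19 3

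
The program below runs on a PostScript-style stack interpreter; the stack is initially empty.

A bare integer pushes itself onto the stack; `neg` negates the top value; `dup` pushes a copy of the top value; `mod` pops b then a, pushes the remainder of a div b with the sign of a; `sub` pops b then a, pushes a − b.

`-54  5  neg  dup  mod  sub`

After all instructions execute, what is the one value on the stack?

-54 → -54
5   → -54 5
neg → -54 -5
dup → -54 -5 -5
mod → -54 0
sub → -54

-54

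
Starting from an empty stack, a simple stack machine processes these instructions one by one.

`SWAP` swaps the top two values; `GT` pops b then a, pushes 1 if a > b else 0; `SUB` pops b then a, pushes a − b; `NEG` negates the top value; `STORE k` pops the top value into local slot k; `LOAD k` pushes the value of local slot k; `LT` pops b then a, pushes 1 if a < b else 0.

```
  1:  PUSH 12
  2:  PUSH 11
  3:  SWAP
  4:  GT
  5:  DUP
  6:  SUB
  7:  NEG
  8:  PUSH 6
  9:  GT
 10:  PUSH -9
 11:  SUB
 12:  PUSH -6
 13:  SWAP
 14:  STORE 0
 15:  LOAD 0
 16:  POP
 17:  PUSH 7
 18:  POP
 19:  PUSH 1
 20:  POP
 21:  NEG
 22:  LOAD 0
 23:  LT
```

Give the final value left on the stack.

PUSH 12 : 12
PUSH 11 : 12 11
SWAP    : 11 12
GT      : 0
DUP     : 0 0
SUB     : 0
NEG     : 0
PUSH 6  : 0 6
GT      : 0
PUSH -9 : 0 -9
SUB     : 9
PUSH -6 : 9 -6
SWAP    : -6 9
STORE 0 : -6
LOAD 0  : -6 9
POP     : -6
PUSH 7  : -6 7
POP     : -6
PUSH 1  : -6 1
POP     : -6
NEG     : 6
LOAD 0  : 6 9
LT      : 1

1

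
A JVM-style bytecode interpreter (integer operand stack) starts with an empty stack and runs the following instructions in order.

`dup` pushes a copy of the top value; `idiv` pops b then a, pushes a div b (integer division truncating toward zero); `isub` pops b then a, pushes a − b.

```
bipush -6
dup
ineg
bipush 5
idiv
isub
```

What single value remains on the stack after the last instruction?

-7

bipush -6 -> [-6]
dup       -> [-6, -6]
ineg      -> [-6, 6]
bipush 5  -> [-6, 6, 5]
idiv      -> [-6, 1]
isub      -> [-7]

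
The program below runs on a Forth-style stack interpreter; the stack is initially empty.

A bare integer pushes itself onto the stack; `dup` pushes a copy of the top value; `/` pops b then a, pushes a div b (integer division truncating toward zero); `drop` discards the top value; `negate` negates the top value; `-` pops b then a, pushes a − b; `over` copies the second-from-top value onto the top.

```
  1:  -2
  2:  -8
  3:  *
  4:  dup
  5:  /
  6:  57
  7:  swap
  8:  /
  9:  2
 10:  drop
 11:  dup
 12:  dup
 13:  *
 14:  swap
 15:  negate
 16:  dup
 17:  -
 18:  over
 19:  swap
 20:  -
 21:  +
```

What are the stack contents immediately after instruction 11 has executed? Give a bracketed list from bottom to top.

[57, 57]

-2   : -2
-8   : -2 -8
*    : 16
dup  : 16 16
/    : 1
57   : 1 57
swap : 57 1
/    : 57
2    : 57 2
drop : 57
dup  : 57 57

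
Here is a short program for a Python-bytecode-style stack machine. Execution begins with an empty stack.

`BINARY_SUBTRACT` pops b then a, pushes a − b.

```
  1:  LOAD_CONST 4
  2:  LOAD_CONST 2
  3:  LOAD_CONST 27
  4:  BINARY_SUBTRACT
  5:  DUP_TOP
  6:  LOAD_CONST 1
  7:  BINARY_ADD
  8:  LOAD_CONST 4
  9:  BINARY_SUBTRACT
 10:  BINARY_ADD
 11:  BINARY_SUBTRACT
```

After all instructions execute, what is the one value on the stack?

57

LOAD_CONST 4    -> 4
LOAD_CONST 2    -> 4 2
LOAD_CONST 27   -> 4 2 27
BINARY_SUBTRACT -> 4 -25
DUP_TOP         -> 4 -25 -25
LOAD_CONST 1    -> 4 -25 -25 1
BINARY_ADD      -> 4 -25 -24
LOAD_CONST 4    -> 4 -25 -24 4
BINARY_SUBTRACT -> 4 -25 -28
BINARY_ADD      -> 4 -53
BINARY_SUBTRACT -> 57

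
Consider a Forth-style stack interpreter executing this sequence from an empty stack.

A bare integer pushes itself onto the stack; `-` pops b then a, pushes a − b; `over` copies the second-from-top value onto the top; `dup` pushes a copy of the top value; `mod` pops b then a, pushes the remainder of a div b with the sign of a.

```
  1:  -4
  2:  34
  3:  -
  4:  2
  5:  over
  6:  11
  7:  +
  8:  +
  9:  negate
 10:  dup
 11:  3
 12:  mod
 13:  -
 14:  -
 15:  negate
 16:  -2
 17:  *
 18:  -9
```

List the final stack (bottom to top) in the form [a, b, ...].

[-124, -9]

-4     -> -4
34     -> -4 34
-      -> -38
2      -> -38 2
over   -> -38 2 -38
11     -> -38 2 -38 11
+      -> -38 2 -27
+      -> -38 -25
negate -> -38 25
dup    -> -38 25 25
3      -> -38 25 25 3
mod    -> -38 25 1
-      -> -38 24
-      -> -62
negate -> 62
-2     -> 62 -2
*      -> -124
-9     -> -124 -9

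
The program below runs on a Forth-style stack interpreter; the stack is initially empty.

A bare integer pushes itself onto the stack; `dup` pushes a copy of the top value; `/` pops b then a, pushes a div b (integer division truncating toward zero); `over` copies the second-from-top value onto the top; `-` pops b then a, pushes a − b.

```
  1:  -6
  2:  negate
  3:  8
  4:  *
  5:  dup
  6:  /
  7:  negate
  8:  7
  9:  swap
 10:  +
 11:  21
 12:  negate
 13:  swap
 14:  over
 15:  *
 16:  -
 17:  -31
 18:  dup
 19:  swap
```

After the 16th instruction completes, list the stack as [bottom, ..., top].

[105]

-6      [-6]
negate  [6]
8       [6, 8]
*       [48]
dup     [48, 48]
/       [1]
negate  [-1]
7       [-1, 7]
swap    [7, -1]
+       [6]
21      [6, 21]
negate  [6, -21]
swap    [-21, 6]
over    [-21, 6, -21]
*       [-21, -126]
-       [105]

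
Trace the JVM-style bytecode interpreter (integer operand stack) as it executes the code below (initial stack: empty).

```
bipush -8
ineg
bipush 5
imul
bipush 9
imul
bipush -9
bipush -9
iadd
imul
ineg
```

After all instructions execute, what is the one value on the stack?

6480

bipush -8  -8
ineg       8
bipush 5   8 5
imul       40
bipush 9   40 9
imul       360
bipush -9  360 -9
bipush -9  360 -9 -9
iadd       360 -18
imul       -6480
ineg       6480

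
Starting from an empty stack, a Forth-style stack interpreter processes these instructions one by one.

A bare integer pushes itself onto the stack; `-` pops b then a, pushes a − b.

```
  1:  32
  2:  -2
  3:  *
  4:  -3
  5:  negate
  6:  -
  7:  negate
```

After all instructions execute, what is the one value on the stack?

32     : 32
-2     : 32 -2
*      : -64
-3     : -64 -3
negate : -64 3
-      : -67
negate : 67

67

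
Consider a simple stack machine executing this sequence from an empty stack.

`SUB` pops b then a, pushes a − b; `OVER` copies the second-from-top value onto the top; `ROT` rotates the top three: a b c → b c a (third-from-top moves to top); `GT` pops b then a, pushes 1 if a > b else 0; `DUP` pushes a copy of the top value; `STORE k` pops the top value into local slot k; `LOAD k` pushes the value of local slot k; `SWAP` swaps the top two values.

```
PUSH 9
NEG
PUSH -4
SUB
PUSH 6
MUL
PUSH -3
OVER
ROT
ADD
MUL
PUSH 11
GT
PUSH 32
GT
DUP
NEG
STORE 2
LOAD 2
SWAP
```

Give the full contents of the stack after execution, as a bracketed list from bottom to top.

PUSH 9  -> 9
NEG     -> -9
PUSH -4 -> -9 -4
SUB     -> -5
PUSH 6  -> -5 6
MUL     -> -30
PUSH -3 -> -30 -3
OVER    -> -30 -3 -30
ROT     -> -3 -30 -30
ADD     -> -3 -60
MUL     -> 180
PUSH 11 -> 180 11
GT      -> 1
PUSH 32 -> 1 32
GT      -> 0
DUP     -> 0 0
NEG     -> 0 0
STORE 2 -> 0
LOAD 2  -> 0 0
SWAP    -> 0 0

[0, 0]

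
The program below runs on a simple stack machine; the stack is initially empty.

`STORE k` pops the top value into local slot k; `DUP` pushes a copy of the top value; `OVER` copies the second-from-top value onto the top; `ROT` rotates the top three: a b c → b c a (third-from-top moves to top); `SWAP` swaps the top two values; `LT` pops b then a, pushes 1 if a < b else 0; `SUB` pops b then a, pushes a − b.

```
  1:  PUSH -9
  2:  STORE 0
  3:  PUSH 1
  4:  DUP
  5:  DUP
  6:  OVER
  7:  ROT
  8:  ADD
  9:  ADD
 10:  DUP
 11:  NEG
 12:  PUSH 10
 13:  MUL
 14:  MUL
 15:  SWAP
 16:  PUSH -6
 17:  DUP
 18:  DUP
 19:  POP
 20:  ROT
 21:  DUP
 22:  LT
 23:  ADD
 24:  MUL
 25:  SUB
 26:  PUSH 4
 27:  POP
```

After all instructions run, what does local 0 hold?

-9

PUSH -9 -> [-9]
STORE 0 -> []
PUSH 1  -> [1]
DUP     -> [1, 1]
DUP     -> [1, 1, 1]
OVER    -> [1, 1, 1, 1]
ROT     -> [1, 1, 1, 1]
ADD     -> [1, 1, 2]
ADD     -> [1, 3]
DUP     -> [1, 3, 3]
NEG     -> [1, 3, -3]
PUSH 10 -> [1, 3, -3, 10]
MUL     -> [1, 3, -30]
MUL     -> [1, -90]
SWAP    -> [-90, 1]
PUSH -6 -> [-90, 1, -6]
DUP     -> [-90, 1, -6, -6]
DUP     -> [-90, 1, -6, -6, -6]
POP     -> [-90, 1, -6, -6]
ROT     -> [-90, -6, -6, 1]
DUP     -> [-90, -6, -6, 1, 1]
LT      -> [-90, -6, -6, 0]
ADD     -> [-90, -6, -6]
MUL     -> [-90, 36]
SUB     -> [-126]
PUSH 4  -> [-126, 4]
POP     -> [-126]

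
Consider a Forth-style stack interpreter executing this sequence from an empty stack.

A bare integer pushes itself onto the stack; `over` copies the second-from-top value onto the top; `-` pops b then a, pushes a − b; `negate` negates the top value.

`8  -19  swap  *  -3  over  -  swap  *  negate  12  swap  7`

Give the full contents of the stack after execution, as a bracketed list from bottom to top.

[12, 22648, 7]

8      : 8
-19    : 8 -19
swap   : -19 8
*      : -152
-3     : -152 -3
over   : -152 -3 -152
-      : -152 149
swap   : 149 -152
*      : -22648
negate : 22648
12     : 22648 12
swap   : 12 22648
7      : 12 22648 7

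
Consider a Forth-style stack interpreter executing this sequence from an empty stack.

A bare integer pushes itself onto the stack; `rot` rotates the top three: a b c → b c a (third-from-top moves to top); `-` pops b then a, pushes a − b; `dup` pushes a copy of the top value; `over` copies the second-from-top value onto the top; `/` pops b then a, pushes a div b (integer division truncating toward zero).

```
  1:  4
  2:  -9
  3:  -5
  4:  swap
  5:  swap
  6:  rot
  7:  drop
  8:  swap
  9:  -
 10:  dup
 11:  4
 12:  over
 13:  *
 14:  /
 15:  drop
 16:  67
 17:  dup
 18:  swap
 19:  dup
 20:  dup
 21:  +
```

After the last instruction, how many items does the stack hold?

4

4    → 4
-9   → 4 -9
-5   → 4 -9 -5
swap → 4 -5 -9
swap → 4 -9 -5
rot  → -9 -5 4
drop → -9 -5
swap → -5 -9
-    → 4
dup  → 4 4
4    → 4 4 4
over → 4 4 4 4
*    → 4 4 16
/    → 4 0
drop → 4
67   → 4 67
dup  → 4 67 67
swap → 4 67 67
dup  → 4 67 67 67
dup  → 4 67 67 67 67
+    → 4 67 67 134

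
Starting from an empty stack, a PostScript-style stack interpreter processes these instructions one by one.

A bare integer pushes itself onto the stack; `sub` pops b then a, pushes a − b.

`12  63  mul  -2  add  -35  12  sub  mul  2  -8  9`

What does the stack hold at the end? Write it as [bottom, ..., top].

12  → [12]
63  → [12, 63]
mul → [756]
-2  → [756, -2]
add → [754]
-35 → [754, -35]
12  → [754, -35, 12]
sub → [754, -47]
mul → [-35438]
2   → [-35438, 2]
-8  → [-35438, 2, -8]
9   → [-35438, 2, -8, 9]

[-35438, 2, -8, 9]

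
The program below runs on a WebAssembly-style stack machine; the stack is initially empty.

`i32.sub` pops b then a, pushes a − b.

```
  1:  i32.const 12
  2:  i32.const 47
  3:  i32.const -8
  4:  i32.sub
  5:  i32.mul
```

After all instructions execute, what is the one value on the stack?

i32.const 12  12
i32.const 47  12 47
i32.const -8  12 47 -8
i32.sub       12 55
i32.mul       660

660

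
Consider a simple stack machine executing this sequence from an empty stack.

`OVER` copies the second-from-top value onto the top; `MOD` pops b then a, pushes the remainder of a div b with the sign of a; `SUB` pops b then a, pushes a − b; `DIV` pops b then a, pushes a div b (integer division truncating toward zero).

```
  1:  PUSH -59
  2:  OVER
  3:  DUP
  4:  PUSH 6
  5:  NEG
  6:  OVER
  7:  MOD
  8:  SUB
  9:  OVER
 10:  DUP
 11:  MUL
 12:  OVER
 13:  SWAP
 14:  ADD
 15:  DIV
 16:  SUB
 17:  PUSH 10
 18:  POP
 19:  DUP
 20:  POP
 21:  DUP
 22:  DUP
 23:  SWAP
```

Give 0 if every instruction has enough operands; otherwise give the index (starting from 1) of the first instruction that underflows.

2

PUSH -59 : [-59]
OVER  — needs 2 operands, stack has 1 → underflow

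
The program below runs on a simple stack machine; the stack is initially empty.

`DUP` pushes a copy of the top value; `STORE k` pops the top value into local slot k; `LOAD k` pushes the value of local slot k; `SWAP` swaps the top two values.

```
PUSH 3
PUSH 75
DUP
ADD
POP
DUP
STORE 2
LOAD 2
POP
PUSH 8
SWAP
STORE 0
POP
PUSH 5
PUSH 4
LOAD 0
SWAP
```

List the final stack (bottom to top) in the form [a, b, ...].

[5, 3, 4]

PUSH 3  : [3]
PUSH 75 : [3, 75]
DUP     : [3, 75, 75]
ADD     : [3, 150]
POP     : [3]
DUP     : [3, 3]
STORE 2 : [3]
LOAD 2  : [3, 3]
POP     : [3]
PUSH 8  : [3, 8]
SWAP    : [8, 3]
STORE 0 : [8]
POP     : []
PUSH 5  : [5]
PUSH 4  : [5, 4]
LOAD 0  : [5, 4, 3]
SWAP    : [5, 3, 4]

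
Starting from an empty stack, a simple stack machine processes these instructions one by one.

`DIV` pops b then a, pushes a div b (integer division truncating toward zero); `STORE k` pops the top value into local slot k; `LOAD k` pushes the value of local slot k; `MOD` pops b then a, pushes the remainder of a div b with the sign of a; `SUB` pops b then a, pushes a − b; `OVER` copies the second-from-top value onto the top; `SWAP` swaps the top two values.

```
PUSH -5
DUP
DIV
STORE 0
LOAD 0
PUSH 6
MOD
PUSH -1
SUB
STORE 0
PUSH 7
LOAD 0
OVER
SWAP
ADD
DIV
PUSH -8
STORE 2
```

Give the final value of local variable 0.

PUSH -5 : [-5]
DUP     : [-5, -5]
DIV     : [1]
STORE 0 : []
LOAD 0  : [1]
PUSH 6  : [1, 6]
MOD     : [1]
PUSH -1 : [1, -1]
SUB     : [2]
STORE 0 : []
PUSH 7  : [7]
LOAD 0  : [7, 2]
OVER    : [7, 2, 7]
SWAP    : [7, 7, 2]
ADD     : [7, 9]
DIV     : [0]
PUSH -8 : [0, -8]
STORE 2 : [0]

2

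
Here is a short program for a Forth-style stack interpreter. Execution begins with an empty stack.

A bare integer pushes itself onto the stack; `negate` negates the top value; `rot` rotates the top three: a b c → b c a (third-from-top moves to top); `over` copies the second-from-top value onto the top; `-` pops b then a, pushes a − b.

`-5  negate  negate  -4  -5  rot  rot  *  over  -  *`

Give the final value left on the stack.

-5     : -5
negate : 5
negate : -5
-4     : -5 -4
-5     : -5 -4 -5
rot    : -4 -5 -5
rot    : -5 -5 -4
*      : -5 20
over   : -5 20 -5
-      : -5 25
*      : -125

-125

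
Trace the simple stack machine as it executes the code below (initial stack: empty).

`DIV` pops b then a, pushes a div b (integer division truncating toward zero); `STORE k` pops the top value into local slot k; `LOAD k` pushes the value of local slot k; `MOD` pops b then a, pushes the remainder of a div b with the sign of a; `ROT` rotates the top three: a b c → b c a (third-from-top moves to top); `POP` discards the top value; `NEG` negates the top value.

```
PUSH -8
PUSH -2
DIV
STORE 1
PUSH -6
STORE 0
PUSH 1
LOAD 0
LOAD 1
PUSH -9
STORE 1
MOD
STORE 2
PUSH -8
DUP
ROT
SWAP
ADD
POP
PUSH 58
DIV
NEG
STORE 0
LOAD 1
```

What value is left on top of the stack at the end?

PUSH -8  -8
PUSH -2  -8 -2
DIV      4
STORE 1  (empty)
PUSH -6  -6
STORE 0  (empty)
PUSH 1   1
LOAD 0   1 -6
LOAD 1   1 -6 4
PUSH -9  1 -6 4 -9
STORE 1  1 -6 4
MOD      1 -2
STORE 2  1
PUSH -8  1 -8
DUP      1 -8 -8
ROT      -8 -8 1
SWAP     -8 1 -8
ADD      -8 -7
POP      -8
PUSH 58  -8 58
DIV      0
NEG      0
STORE 0  (empty)
LOAD 1   -9

-9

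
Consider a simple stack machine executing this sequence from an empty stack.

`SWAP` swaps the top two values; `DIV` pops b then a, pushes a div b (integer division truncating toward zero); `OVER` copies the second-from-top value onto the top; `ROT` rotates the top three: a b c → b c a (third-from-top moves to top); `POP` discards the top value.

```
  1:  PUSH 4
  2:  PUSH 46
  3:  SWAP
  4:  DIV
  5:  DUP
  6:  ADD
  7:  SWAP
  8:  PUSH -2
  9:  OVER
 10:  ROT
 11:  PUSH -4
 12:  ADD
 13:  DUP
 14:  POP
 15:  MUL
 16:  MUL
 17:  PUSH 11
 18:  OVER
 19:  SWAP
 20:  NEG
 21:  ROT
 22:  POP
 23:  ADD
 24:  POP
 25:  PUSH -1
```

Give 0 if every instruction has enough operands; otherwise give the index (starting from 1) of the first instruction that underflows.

7

PUSH 4  → 4
PUSH 46 → 4 46
SWAP    → 46 4
DIV     → 11
DUP     → 11 11
ADD     → 22
SWAP  — needs 2 operands, stack has 1 → underflow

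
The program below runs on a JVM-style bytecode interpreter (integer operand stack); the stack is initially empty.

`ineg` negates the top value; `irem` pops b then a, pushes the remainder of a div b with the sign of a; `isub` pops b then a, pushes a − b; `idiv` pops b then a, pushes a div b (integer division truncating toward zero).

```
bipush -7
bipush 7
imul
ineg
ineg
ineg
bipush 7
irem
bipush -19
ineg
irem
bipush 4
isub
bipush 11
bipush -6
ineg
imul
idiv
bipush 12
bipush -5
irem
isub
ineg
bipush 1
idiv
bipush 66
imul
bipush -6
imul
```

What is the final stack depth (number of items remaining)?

1

bipush -7  : [-7]
bipush 7   : [-7, 7]
imul       : [-49]
ineg       : [49]
ineg       : [-49]
ineg       : [49]
bipush 7   : [49, 7]
irem       : [0]
bipush -19 : [0, -19]
ineg       : [0, 19]
irem       : [0]
bipush 4   : [0, 4]
isub       : [-4]
bipush 11  : [-4, 11]
bipush -6  : [-4, 11, -6]
ineg       : [-4, 11, 6]
imul       : [-4, 66]
idiv       : [0]
bipush 12  : [0, 12]
bipush -5  : [0, 12, -5]
irem       : [0, 2]
isub       : [-2]
ineg       : [2]
bipush 1   : [2, 1]
idiv       : [2]
bipush 66  : [2, 66]
imul       : [132]
bipush -6  : [132, -6]
imul       : [-792]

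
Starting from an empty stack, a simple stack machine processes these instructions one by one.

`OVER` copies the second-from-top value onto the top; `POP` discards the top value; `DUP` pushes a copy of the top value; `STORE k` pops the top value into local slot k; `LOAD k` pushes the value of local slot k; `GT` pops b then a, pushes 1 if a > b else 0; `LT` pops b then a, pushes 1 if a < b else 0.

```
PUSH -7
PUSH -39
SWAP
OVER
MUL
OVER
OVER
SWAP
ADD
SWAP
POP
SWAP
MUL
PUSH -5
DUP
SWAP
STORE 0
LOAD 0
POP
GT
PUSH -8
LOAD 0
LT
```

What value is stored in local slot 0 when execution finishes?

PUSH -7   [-7]
PUSH -39  [-7, -39]
SWAP      [-39, -7]
OVER      [-39, -7, -39]
MUL       [-39, 273]
OVER      [-39, 273, -39]
OVER      [-39, 273, -39, 273]
SWAP      [-39, 273, 273, -39]
ADD       [-39, 273, 234]
SWAP      [-39, 234, 273]
POP       [-39, 234]
SWAP      [234, -39]
MUL       [-9126]
PUSH -5   [-9126, -5]
DUP       [-9126, -5, -5]
SWAP      [-9126, -5, -5]
STORE 0   [-9126, -5]
LOAD 0    [-9126, -5, -5]
POP       [-9126, -5]
GT        [0]
PUSH -8   [0, -8]
LOAD 0    [0, -8, -5]
LT        [0, 1]

-5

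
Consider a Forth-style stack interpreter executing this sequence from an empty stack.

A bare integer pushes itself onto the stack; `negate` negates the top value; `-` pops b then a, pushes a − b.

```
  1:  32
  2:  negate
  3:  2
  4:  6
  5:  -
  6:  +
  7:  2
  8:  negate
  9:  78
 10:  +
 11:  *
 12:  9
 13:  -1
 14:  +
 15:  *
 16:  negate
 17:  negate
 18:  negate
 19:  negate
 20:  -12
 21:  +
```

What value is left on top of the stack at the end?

32     → 32
negate → -32
2      → -32 2
6      → -32 2 6
-      → -32 -4
+      → -36
2      → -36 2
negate → -36 -2
78     → -36 -2 78
+      → -36 76
*      → -2736
9      → -2736 9
-1     → -2736 9 -1
+      → -2736 8
*      → -21888
negate → 21888
negate → -21888
negate → 21888
negate → -21888
-12    → -21888 -12
+      → -21900

-21900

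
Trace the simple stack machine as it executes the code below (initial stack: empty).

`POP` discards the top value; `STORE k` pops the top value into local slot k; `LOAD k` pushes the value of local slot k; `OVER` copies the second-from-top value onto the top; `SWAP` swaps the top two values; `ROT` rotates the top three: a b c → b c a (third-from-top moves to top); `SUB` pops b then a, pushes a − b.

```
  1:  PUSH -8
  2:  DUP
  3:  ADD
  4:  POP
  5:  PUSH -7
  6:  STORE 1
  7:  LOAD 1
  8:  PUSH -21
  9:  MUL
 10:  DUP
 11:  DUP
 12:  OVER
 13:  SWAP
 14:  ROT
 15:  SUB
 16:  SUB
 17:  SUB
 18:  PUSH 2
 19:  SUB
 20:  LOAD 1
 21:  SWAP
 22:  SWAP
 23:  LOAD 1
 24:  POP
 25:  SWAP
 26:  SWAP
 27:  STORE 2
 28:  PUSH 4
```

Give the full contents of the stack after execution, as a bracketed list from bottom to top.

[-2, 4]

PUSH -8   -8
DUP       -8 -8
ADD       -16
POP       (empty)
PUSH -7   -7
STORE 1   (empty)
LOAD 1    -7
PUSH -21  -7 -21
MUL       147
DUP       147 147
DUP       147 147 147
OVER      147 147 147 147
SWAP      147 147 147 147
ROT       147 147 147 147
SUB       147 147 0
SUB       147 147
SUB       0
PUSH 2    0 2
SUB       -2
LOAD 1    -2 -7
SWAP      -7 -2
SWAP      -2 -7
LOAD 1    -2 -7 -7
POP       -2 -7
SWAP      -7 -2
SWAP      -2 -7
STORE 2   -2
PUSH 4    -2 4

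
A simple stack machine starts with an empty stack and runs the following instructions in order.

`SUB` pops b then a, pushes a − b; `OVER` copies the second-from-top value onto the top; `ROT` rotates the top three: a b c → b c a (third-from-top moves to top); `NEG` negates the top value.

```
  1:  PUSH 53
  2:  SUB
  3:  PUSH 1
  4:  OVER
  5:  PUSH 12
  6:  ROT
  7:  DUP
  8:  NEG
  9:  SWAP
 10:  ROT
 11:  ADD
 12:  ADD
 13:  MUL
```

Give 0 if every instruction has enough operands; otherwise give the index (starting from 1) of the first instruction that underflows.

PUSH 53 -> [53]
SUB  — needs 2 operands, stack has 1 → underflow

2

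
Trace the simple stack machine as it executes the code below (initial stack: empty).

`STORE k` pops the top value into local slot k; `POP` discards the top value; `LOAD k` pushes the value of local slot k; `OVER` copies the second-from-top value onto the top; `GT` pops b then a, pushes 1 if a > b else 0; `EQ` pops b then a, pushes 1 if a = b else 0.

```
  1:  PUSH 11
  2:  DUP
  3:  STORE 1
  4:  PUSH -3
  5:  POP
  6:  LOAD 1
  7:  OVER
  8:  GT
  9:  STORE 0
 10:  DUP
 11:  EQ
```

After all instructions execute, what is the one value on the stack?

PUSH 11 → [11]
DUP     → [11, 11]
STORE 1 → [11]
PUSH -3 → [11, -3]
POP     → [11]
LOAD 1  → [11, 11]
OVER    → [11, 11, 11]
GT      → [11, 0]
STORE 0 → [11]
DUP     → [11, 11]
EQ      → [1]

1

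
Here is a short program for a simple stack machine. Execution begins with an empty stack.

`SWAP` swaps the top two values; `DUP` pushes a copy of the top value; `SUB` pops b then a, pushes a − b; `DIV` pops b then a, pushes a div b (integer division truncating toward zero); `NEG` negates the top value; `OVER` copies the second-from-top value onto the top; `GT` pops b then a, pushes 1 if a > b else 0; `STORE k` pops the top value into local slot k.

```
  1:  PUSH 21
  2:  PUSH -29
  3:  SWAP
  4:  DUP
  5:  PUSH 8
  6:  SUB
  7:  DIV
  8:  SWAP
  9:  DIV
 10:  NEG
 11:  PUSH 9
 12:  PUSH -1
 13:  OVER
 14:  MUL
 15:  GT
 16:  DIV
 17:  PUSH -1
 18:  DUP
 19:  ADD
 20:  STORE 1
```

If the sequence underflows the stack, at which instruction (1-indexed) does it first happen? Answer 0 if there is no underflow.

0

PUSH 21  → [21]
PUSH -29 → [21, -29]
SWAP     → [-29, 21]
DUP      → [-29, 21, 21]
PUSH 8   → [-29, 21, 21, 8]
SUB      → [-29, 21, 13]
DIV      → [-29, 1]
SWAP     → [1, -29]
DIV      → [0]
NEG      → [0]
PUSH 9   → [0, 9]
PUSH -1  → [0, 9, -1]
OVER     → [0, 9, -1, 9]
MUL      → [0, 9, -9]
GT       → [0, 1]
DIV      → [0]
PUSH -1  → [0, -1]
DUP      → [0, -1, -1]
ADD      → [0, -2]
STORE 1  → [0]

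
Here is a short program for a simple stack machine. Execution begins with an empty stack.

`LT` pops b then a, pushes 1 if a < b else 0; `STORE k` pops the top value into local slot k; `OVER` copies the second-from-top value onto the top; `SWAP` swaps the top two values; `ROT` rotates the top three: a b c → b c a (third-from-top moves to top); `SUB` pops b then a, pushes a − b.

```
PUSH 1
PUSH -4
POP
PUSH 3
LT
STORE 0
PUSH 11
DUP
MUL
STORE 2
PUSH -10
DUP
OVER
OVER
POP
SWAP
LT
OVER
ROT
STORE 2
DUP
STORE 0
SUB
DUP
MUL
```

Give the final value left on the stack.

PUSH 1   → [1]
PUSH -4  → [1, -4]
POP      → [1]
PUSH 3   → [1, 3]
LT       → [1]
STORE 0  → []
PUSH 11  → [11]
DUP      → [11, 11]
MUL      → [121]
STORE 2  → []
PUSH -10 → [-10]
DUP      → [-10, -10]
OVER     → [-10, -10, -10]
OVER     → [-10, -10, -10, -10]
POP      → [-10, -10, -10]
SWAP     → [-10, -10, -10]
LT       → [-10, 0]
OVER     → [-10, 0, -10]
ROT      → [0, -10, -10]
STORE 2  → [0, -10]
DUP      → [0, -10, -10]
STORE 0  → [0, -10]
SUB      → [10]
DUP      → [10, 10]
MUL      → [100]

100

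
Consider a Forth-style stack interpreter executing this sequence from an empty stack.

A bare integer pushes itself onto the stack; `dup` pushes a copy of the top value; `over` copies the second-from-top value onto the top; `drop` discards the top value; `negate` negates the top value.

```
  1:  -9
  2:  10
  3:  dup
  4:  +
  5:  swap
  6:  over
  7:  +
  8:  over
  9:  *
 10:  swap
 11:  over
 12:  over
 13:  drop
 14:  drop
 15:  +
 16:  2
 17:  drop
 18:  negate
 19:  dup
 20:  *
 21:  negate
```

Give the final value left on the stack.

-57600

-9     -> -9
10     -> -9 10
dup    -> -9 10 10
+      -> -9 20
swap   -> 20 -9
over   -> 20 -9 20
+      -> 20 11
over   -> 20 11 20
*      -> 20 220
swap   -> 220 20
over   -> 220 20 220
over   -> 220 20 220 20
drop   -> 220 20 220
drop   -> 220 20
+      -> 240
2      -> 240 2
drop   -> 240
negate -> -240
dup    -> -240 -240
*      -> 57600
negate -> -57600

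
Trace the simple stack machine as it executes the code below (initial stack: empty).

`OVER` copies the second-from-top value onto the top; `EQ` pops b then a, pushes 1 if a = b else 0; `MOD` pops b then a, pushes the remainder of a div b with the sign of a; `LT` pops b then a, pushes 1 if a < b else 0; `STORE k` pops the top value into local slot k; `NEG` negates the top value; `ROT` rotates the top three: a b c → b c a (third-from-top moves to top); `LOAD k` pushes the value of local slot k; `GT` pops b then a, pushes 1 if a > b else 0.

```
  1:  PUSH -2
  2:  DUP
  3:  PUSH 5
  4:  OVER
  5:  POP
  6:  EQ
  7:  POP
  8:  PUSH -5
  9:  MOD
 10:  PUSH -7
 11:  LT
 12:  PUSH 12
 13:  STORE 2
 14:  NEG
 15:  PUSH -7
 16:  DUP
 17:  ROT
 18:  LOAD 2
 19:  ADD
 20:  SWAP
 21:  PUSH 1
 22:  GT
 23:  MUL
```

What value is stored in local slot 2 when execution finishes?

12

PUSH -2 → [-2]
DUP     → [-2, -2]
PUSH 5  → [-2, -2, 5]
OVER    → [-2, -2, 5, -2]
POP     → [-2, -2, 5]
EQ      → [-2, 0]
POP     → [-2]
PUSH -5 → [-2, -5]
MOD     → [-2]
PUSH -7 → [-2, -7]
LT      → [0]
PUSH 12 → [0, 12]
STORE 2 → [0]
NEG     → [0]
PUSH -7 → [0, -7]
DUP     → [0, -7, -7]
ROT     → [-7, -7, 0]
LOAD 2  → [-7, -7, 0, 12]
ADD     → [-7, -7, 12]
SWAP    → [-7, 12, -7]
PUSH 1  → [-7, 12, -7, 1]
GT      → [-7, 12, 0]
MUL     → [-7, 0]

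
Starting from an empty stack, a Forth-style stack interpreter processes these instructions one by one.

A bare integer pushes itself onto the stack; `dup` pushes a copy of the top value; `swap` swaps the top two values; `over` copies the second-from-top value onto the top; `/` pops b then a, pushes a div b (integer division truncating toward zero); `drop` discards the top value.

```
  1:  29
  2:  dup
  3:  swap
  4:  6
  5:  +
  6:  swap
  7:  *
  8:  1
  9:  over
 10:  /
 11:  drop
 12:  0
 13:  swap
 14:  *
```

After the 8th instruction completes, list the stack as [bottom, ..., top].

29   -> 29
dup  -> 29 29
swap -> 29 29
6    -> 29 29 6
+    -> 29 35
swap -> 35 29
*    -> 1015
1    -> 1015 1

[1015, 1]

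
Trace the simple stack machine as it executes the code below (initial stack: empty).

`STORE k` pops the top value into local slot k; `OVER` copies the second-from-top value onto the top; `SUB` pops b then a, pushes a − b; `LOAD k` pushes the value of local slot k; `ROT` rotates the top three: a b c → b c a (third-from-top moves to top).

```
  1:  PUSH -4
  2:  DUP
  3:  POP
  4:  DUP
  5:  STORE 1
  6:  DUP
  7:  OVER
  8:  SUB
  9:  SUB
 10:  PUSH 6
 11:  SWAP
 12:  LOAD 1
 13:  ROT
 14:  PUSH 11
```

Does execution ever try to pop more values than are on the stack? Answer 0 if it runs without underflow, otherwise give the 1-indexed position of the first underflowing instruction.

0

PUSH -4 : -4
DUP     : -4 -4
POP     : -4
DUP     : -4 -4
STORE 1 : -4
DUP     : -4 -4
OVER    : -4 -4 -4
SUB     : -4 0
SUB     : -4
PUSH 6  : -4 6
SWAP    : 6 -4
LOAD 1  : 6 -4 -4
ROT     : -4 -4 6
PUSH 11 : -4 -4 6 11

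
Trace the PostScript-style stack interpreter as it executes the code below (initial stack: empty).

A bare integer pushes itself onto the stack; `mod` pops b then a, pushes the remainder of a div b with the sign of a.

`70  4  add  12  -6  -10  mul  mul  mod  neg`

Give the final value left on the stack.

70  → [70]
4   → [70, 4]
add → [74]
12  → [74, 12]
-6  → [74, 12, -6]
-10 → [74, 12, -6, -10]
mul → [74, 12, 60]
mul → [74, 720]
mod → [74]
neg → [-74]

-74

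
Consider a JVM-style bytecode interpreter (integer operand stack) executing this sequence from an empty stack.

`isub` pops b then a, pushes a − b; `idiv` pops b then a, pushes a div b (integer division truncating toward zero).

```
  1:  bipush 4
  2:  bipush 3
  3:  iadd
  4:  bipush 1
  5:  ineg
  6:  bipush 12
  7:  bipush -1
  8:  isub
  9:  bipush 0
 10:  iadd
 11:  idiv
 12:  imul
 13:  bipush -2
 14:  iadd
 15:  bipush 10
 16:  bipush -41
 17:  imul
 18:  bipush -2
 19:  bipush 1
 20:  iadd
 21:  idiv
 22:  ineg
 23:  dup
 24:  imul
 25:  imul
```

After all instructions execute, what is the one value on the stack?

bipush 4   -> [4]
bipush 3   -> [4, 3]
iadd       -> [7]
bipush 1   -> [7, 1]
ineg       -> [7, -1]
bipush 12  -> [7, -1, 12]
bipush -1  -> [7, -1, 12, -1]
isub       -> [7, -1, 13]
bipush 0   -> [7, -1, 13, 0]
iadd       -> [7, -1, 13]
idiv       -> [7, 0]
imul       -> [0]
bipush -2  -> [0, -2]
iadd       -> [-2]
bipush 10  -> [-2, 10]
bipush -41 -> [-2, 10, -41]
imul       -> [-2, -410]
bipush -2  -> [-2, -410, -2]
bipush 1   -> [-2, -410, -2, 1]
iadd       -> [-2, -410, -1]
idiv       -> [-2, 410]
ineg       -> [-2, -410]
dup        -> [-2, -410, -410]
imul       -> [-2, 168100]
imul       -> [-336200]

-336200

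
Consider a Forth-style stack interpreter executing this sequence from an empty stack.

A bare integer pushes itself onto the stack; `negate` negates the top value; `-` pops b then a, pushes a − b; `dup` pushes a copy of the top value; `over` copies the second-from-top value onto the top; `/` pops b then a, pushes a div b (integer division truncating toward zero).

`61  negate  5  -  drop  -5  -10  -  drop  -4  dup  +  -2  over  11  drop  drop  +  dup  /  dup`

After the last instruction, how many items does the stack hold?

61     : 61
negate : -61
5      : -61 5
-      : -66
drop   : (empty)
-5     : -5
-10    : -5 -10
-      : 5
drop   : (empty)
-4     : -4
dup    : -4 -4
+      : -8
-2     : -8 -2
over   : -8 -2 -8
11     : -8 -2 -8 11
drop   : -8 -2 -8
drop   : -8 -2
+      : -10
dup    : -10 -10
/      : 1
dup    : 1 1

2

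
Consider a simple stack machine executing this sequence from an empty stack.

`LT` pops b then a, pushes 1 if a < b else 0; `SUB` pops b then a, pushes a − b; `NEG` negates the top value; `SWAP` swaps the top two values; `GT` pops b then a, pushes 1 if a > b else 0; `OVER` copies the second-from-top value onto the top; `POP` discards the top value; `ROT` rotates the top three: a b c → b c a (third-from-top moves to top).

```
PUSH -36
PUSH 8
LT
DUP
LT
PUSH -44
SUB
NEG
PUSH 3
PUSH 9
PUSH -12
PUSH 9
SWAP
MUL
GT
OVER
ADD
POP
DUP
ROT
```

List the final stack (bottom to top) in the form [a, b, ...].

[3, 3, -44]

PUSH -36 → -36
PUSH 8   → -36 8
LT       → 1
DUP      → 1 1
LT       → 0
PUSH -44 → 0 -44
SUB      → 44
NEG      → -44
PUSH 3   → -44 3
PUSH 9   → -44 3 9
PUSH -12 → -44 3 9 -12
PUSH 9   → -44 3 9 -12 9
SWAP     → -44 3 9 9 -12
MUL      → -44 3 9 -108
GT       → -44 3 1
OVER     → -44 3 1 3
ADD      → -44 3 4
POP      → -44 3
DUP      → -44 3 3
ROT      → 3 3 -44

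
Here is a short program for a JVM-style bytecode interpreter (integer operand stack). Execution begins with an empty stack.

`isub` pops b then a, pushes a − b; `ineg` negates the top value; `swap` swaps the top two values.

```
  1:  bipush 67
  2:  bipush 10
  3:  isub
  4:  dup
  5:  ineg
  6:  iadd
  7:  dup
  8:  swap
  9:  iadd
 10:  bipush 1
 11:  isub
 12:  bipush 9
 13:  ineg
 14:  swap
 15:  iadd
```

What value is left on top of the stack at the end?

bipush 67  67
bipush 10  67 10
isub       57
dup        57 57
ineg       57 -57
iadd       0
dup        0 0
swap       0 0
iadd       0
bipush 1   0 1
isub       -1
bipush 9   -1 9
ineg       -1 -9
swap       -9 -1
iadd       -10

-10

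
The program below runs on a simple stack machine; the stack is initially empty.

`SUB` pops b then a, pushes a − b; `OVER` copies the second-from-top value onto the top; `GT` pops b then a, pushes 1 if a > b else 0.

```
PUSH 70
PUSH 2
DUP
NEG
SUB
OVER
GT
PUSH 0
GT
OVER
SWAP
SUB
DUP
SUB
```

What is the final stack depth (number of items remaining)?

PUSH 70 → 70
PUSH 2  → 70 2
DUP     → 70 2 2
NEG     → 70 2 -2
SUB     → 70 4
OVER    → 70 4 70
GT      → 70 0
PUSH 0  → 70 0 0
GT      → 70 0
OVER    → 70 0 70
SWAP    → 70 70 0
SUB     → 70 70
DUP     → 70 70 70
SUB     → 70 0

2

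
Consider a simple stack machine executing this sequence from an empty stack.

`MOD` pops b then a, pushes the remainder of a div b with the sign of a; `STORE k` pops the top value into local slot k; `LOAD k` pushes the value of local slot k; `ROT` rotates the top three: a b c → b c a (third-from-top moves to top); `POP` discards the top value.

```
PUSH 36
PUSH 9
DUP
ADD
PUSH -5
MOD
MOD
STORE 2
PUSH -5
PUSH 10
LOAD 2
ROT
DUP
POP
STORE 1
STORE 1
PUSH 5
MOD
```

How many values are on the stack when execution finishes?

1

PUSH 36  [36]
PUSH 9   [36, 9]
DUP      [36, 9, 9]
ADD      [36, 18]
PUSH -5  [36, 18, -5]
MOD      [36, 3]
MOD      [0]
STORE 2  []
PUSH -5  [-5]
PUSH 10  [-5, 10]
LOAD 2   [-5, 10, 0]
ROT      [10, 0, -5]
DUP      [10, 0, -5, -5]
POP      [10, 0, -5]
STORE 1  [10, 0]
STORE 1  [10]
PUSH 5   [10, 5]
MOD      [0]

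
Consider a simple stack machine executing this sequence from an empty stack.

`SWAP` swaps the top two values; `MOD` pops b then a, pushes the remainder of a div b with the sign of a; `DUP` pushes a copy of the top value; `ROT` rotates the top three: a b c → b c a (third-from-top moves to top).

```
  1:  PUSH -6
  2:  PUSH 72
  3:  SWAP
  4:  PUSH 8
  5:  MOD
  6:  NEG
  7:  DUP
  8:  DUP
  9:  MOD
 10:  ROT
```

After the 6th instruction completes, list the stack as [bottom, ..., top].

[72, 6]

PUSH -6  -6
PUSH 72  -6 72
SWAP     72 -6
PUSH 8   72 -6 8
MOD      72 -6
NEG      72 6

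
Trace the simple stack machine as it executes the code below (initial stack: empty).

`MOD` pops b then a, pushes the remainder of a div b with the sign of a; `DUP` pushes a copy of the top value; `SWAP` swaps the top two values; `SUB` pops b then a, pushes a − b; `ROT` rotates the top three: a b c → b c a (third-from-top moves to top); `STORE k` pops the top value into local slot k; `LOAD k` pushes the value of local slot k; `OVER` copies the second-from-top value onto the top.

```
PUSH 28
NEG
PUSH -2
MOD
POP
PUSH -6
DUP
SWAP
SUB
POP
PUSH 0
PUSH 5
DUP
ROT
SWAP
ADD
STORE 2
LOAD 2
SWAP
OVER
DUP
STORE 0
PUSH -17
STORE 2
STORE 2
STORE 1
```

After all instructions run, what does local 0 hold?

5

PUSH 28   28
NEG       -28
PUSH -2   -28 -2
MOD       0
POP       (empty)
PUSH -6   -6
DUP       -6 -6
SWAP      -6 -6
SUB       0
POP       (empty)
PUSH 0    0
PUSH 5    0 5
DUP       0 5 5
ROT       5 5 0
SWAP      5 0 5
ADD       5 5
STORE 2   5
LOAD 2    5 5
SWAP      5 5
OVER      5 5 5
DUP       5 5 5 5
STORE 0   5 5 5
PUSH -17  5 5 5 -17
STORE 2   5 5 5
STORE 2   5 5
STORE 1   5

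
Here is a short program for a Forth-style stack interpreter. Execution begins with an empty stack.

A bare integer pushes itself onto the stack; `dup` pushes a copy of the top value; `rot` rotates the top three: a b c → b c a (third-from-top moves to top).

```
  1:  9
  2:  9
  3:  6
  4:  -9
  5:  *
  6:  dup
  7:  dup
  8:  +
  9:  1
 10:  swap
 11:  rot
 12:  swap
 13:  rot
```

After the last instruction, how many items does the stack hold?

9    -> 9
9    -> 9 9
6    -> 9 9 6
-9   -> 9 9 6 -9
*    -> 9 9 -54
dup  -> 9 9 -54 -54
dup  -> 9 9 -54 -54 -54
+    -> 9 9 -54 -108
1    -> 9 9 -54 -108 1
swap -> 9 9 -54 1 -108
rot  -> 9 9 1 -108 -54
swap -> 9 9 1 -54 -108
rot  -> 9 9 -54 -108 1

5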